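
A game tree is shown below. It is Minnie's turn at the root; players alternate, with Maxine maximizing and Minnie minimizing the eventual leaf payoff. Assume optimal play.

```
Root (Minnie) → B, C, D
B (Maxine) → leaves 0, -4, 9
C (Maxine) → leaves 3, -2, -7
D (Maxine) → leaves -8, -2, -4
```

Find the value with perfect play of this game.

-2

B (Maxine): max(0, -4, 9) = 9
C (Maxine): max(3, -2, -7) = 3
D (Maxine): max(-8, -2, -4) = -2
Root (Minnie): min(9, 3, -2) = -2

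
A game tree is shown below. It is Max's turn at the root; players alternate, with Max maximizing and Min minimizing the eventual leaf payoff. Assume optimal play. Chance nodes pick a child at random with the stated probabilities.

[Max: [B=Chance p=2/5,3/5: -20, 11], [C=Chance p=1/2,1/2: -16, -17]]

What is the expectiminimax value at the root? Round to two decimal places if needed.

-1.4

B (Chance): 2/5·-20 + 3/5·11 = -1.4
C (Chance): 1/2·-16 + 1/2·-17 = -16.5
Root (Max): max(-1.4, -16.5) = -1.4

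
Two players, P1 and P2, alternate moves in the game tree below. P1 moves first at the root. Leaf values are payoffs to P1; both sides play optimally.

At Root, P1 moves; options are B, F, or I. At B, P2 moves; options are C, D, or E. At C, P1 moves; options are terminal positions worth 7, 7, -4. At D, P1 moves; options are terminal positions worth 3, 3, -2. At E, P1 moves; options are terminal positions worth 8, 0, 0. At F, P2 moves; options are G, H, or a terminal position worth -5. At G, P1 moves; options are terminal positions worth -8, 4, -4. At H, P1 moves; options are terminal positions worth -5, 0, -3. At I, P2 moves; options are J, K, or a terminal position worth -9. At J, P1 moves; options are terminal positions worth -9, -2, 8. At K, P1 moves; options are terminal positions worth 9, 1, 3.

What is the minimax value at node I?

J: max(-9, -2, 8) = 8
K: max(9, 1, 3) = 9
I: min(8, 9, -9) = -9

-9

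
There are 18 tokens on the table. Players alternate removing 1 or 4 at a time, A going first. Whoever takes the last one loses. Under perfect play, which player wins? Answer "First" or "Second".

W/L table (W = player to move can force a win):
i:   0  1  2  3  4  5  6  7  8  9 10 11 12 13 14 15 16 17 18
     W  L  W  L  W  W  L  W  L  W  W  L  W  L  W  W  L  W  L
Position 18 is L, so the second player wins.

Second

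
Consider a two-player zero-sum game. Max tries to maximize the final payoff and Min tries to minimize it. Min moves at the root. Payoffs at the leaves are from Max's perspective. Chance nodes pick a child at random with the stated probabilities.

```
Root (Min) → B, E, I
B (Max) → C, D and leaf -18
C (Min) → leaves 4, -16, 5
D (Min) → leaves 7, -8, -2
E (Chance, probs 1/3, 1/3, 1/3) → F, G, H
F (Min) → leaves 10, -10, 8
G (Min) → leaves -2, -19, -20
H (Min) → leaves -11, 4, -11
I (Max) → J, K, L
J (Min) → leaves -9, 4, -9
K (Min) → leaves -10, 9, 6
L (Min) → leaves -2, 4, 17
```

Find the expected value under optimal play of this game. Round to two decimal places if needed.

-13.67

C (Min): min(4, -16, 5) = -16
D (Min): min(7, -8, -2) = -8
B (Max): max(-16, -8, -18) = -8
F (Min): min(10, -10, 8) = -10
G (Min): min(-2, -19, -20) = -20
H (Min): min(-11, 4, -11) = -11
E (Chance): 1/3·-10 + 1/3·-20 + 1/3·-11 = -13.67
J (Min): min(-9, 4, -9) = -9
K (Min): min(-10, 9, 6) = -10
L (Min): min(-2, 4, 17) = -2
I (Max): max(-9, -10, -2) = -2
Root (Min): min(-8, -13.67, -2) = -13.67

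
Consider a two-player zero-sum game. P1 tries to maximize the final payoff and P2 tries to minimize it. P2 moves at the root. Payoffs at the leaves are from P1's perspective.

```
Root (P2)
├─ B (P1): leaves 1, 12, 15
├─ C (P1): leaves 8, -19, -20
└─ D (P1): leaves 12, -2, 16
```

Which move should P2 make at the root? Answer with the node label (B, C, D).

B (P1): max(1, 12, 15) = 15
C (P1): max(8, -19, -20) = 8
D (P1): max(12, -2, 16) = 16
Root (P2): min(15, 8, 16) = 8
P2 picks the child with the lowest value: C (value 8).

C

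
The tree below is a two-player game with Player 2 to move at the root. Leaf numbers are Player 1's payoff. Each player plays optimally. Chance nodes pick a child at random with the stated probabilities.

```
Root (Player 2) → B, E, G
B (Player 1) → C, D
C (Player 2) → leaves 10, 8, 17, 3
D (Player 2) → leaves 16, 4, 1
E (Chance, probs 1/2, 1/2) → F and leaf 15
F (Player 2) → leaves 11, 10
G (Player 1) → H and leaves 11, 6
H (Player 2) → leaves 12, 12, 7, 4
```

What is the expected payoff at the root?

C (Player 2): min(10, 8, 17, 3) = 3
D (Player 2): min(16, 4, 1) = 1
B (Player 1): max(3, 1) = 3
F (Player 2): min(11, 10) = 10
E (Chance): 1/2·10 + 1/2·15 = 12.5
H (Player 2): min(12, 12, 7, 4) = 4
G (Player 1): max(4, 11, 6) = 11
Root (Player 2): min(3, 12.5, 11) = 3

3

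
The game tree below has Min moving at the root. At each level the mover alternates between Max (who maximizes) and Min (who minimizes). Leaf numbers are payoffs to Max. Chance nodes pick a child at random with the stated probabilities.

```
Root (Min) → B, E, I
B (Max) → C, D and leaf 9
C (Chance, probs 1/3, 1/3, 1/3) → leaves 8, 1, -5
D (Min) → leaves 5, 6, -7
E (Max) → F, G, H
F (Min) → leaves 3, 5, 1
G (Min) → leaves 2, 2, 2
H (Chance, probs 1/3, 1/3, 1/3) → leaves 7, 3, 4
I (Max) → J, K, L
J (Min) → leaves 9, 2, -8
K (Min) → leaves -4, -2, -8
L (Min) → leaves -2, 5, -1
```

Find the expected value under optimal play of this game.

-2

C (Chance): 1/3·8 + 1/3·1 + 1/3·-5 = 1.33
D (Min): min(5, 6, -7) = -7
B (Max): max(1.33, -7, 9) = 9
F (Min): min(3, 5, 1) = 1
G (Min): min(2, 2, 2) = 2
H (Chance): 1/3·7 + 1/3·3 + 1/3·4 = 4.67
E (Max): max(1, 2, 4.67) = 4.67
J (Min): min(9, 2, -8) = -8
K (Min): min(-4, -2, -8) = -8
L (Min): min(-2, 5, -1) = -2
I (Max): max(-8, -8, -2) = -2
Root (Min): min(9, 4.67, -2) = -2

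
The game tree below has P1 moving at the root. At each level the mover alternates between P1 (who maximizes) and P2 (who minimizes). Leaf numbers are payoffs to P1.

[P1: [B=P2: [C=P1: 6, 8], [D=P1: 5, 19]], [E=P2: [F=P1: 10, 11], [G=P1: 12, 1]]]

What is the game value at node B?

8

C: max(6, 8) = 8
D: max(5, 19) = 19
B: min(8, 19) = 8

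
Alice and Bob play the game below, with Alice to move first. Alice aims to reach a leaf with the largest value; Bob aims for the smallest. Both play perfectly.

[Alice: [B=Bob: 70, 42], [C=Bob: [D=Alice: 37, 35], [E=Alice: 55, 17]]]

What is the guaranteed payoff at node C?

D: max(37, 35) = 37
E: max(55, 17) = 55
C: min(37, 55) = 37

37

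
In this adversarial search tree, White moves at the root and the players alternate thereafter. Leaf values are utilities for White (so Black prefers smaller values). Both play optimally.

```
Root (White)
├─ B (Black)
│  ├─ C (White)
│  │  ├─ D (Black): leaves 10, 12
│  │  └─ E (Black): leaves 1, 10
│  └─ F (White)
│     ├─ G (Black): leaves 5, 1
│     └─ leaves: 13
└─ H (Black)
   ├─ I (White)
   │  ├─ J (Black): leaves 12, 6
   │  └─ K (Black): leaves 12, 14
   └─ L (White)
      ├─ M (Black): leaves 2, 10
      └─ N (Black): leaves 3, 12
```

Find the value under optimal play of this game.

10

D (Black): min(10, 12) = 10
E (Black): min(1, 10) = 1
C (White): max(10, 1) = 10
G (Black): min(5, 1) = 1
F (White): max(1, 13) = 13
B (Black): min(10, 13) = 10
J (Black): min(12, 6) = 6
K (Black): min(12, 14) = 12
I (White): max(6, 12) = 12
M (Black): min(2, 10) = 2
N (Black): min(3, 12) = 3
L (White): max(2, 3) = 3
H (Black): min(12, 3) = 3
Root (White): max(10, 3) = 10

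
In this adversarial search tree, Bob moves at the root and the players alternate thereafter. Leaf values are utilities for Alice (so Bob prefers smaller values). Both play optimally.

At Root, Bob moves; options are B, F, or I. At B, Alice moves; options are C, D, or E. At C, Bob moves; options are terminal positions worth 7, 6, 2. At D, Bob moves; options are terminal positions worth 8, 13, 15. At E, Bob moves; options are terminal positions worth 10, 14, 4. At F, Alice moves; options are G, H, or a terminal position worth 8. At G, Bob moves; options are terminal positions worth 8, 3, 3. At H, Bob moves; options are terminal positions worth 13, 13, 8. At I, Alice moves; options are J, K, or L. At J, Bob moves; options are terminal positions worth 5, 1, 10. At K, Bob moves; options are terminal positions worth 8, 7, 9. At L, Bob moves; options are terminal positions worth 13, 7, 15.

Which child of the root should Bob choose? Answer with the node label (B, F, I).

I

C (Bob): min(7, 6, 2) = 2
D (Bob): min(8, 13, 15) = 8
E (Bob): min(10, 14, 4) = 4
B (Alice): max(2, 8, 4) = 8
G (Bob): min(8, 3, 3) = 3
H (Bob): min(13, 13, 8) = 8
F (Alice): max(3, 8, 8) = 8
J (Bob): min(5, 1, 10) = 1
K (Bob): min(8, 7, 9) = 7
L (Bob): min(13, 7, 15) = 7
I (Alice): max(1, 7, 7) = 7
Root (Bob): min(8, 8, 7) = 7
Bob picks the child with the lowest value: I (value 7).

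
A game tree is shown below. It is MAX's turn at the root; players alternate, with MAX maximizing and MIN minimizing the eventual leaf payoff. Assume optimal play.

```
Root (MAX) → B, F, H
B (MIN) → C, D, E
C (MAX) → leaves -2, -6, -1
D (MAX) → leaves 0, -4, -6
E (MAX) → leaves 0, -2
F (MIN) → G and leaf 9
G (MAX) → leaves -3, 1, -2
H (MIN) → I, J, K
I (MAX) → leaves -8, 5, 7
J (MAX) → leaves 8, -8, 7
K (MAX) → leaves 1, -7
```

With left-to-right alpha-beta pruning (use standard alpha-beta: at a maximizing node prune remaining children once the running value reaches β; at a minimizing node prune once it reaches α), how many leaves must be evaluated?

C [α=-∞,β=+∞]: v=-1
D [α=-∞,β=-1]: v=0 after child 1 ≥ β → β-cutoff, skip 2
E [α=-∞,β=-1]: v=0 after child 1 ≥ β → β-cutoff, skip 1
B [α=-∞,β=+∞]: v=-1
G [α=-1,β=+∞]: v=1
F [α=-1,β=+∞]: v=1
I [α=1,β=+∞]: v=7
J [α=1,β=7]: v=8 after child 1 ≥ β → β-cutoff, skip 2
K [α=1,β=7]: v=1
H [α=1,β=+∞]: v=1
Root [α=-∞,β=+∞]: v=1
Leaves evaluated: 15 of 20.

15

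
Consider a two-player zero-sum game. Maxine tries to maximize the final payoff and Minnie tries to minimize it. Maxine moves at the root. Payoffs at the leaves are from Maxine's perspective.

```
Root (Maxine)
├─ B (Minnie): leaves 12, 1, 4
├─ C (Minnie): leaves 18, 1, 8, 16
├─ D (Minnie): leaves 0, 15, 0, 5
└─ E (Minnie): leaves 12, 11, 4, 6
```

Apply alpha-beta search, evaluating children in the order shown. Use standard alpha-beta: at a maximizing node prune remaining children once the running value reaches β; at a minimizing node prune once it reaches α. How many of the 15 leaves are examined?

B [α=-∞,β=+∞]: v=1
C [α=1,β=+∞]: v=1 after child 2 ≤ α → α-cutoff, skip 2
D [α=1,β=+∞]: v=0 after child 1 ≤ α → α-cutoff, skip 3
E [α=1,β=+∞]: v=4
Root [α=-∞,β=+∞]: v=4
Leaves evaluated: 10 of 15.

10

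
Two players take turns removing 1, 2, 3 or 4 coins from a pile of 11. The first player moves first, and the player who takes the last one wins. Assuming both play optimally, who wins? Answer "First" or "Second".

i:   0  1  2  3  4  5  6  7  8  9 10 11
     L  W  W  W  W  L  W  W  W  W  L  W
Position 11 is W, so the first player wins.

First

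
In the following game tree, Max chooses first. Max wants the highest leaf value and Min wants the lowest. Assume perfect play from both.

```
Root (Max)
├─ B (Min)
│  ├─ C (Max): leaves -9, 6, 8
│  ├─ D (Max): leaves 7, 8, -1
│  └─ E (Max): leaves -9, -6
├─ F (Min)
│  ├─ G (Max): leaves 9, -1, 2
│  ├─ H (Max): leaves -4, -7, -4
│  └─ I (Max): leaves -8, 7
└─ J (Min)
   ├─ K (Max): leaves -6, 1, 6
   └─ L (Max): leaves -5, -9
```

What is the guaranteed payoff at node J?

K: max(-6, 1, 6) = 6
L: max(-5, -9) = -5
J: min(6, -5) = -5

-5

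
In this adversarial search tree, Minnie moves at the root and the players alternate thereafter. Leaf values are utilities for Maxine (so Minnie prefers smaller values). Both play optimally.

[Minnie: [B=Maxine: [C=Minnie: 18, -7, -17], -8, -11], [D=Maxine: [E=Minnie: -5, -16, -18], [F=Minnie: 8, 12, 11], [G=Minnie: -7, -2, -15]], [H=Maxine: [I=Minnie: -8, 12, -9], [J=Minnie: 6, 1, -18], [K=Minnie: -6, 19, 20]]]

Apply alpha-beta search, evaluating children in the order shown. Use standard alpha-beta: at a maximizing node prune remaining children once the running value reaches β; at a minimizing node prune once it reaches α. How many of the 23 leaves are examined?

20

C [α=-∞,β=+∞]: v=-17
B [α=-∞,β=+∞]: v=-8
E [α=-∞,β=-8]: v=-18
F [α=-18,β=-8]: v=8
D [α=-∞,β=-8]: v=8 after child 2 ≥ β → β-cutoff, skip 1
I [α=-∞,β=-8]: v=-9
J [α=-9,β=-8]: v=-18
K [α=-9,β=-8]: v=-6
H [α=-∞,β=-8]: v=-6
Root [α=-∞,β=+∞]: v=-8
Leaves evaluated: 20 of 23.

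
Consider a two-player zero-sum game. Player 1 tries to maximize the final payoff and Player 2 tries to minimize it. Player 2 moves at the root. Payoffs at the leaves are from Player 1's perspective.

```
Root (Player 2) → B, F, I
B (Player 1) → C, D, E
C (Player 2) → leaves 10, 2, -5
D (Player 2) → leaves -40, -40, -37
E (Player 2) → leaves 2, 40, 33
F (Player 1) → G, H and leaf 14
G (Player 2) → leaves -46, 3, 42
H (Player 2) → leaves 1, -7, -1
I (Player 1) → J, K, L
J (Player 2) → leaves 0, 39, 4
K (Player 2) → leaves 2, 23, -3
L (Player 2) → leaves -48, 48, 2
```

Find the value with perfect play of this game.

0

C (Player 2): min(10, 2, -5) = -5
D (Player 2): min(-40, -40, -37) = -40
E (Player 2): min(2, 40, 33) = 2
B (Player 1): max(-5, -40, 2) = 2
G (Player 2): min(-46, 3, 42) = -46
H (Player 2): min(1, -7, -1) = -7
F (Player 1): max(-46, -7, 14) = 14
J (Player 2): min(0, 39, 4) = 0
K (Player 2): min(2, 23, -3) = -3
L (Player 2): min(-48, 48, 2) = -48
I (Player 1): max(0, -3, -48) = 0
Root (Player 2): min(2, 14, 0) = 0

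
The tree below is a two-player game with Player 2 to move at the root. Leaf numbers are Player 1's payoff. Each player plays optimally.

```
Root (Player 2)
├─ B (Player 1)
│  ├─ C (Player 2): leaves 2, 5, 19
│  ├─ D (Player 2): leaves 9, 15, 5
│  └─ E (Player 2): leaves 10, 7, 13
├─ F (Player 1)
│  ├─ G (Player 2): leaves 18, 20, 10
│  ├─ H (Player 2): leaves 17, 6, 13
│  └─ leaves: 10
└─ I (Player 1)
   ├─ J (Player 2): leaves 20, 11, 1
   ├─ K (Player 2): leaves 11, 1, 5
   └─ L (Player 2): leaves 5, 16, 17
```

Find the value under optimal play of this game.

C (Player 2): min(2, 5, 19) = 2
D (Player 2): min(9, 15, 5) = 5
E (Player 2): min(10, 7, 13) = 7
B (Player 1): max(2, 5, 7) = 7
G (Player 2): min(18, 20, 10) = 10
H (Player 2): min(17, 6, 13) = 6
F (Player 1): max(10, 6, 10) = 10
J (Player 2): min(20, 11, 1) = 1
K (Player 2): min(11, 1, 5) = 1
L (Player 2): min(5, 16, 17) = 5
I (Player 1): max(1, 1, 5) = 5
Root (Player 2): min(7, 10, 5) = 5

5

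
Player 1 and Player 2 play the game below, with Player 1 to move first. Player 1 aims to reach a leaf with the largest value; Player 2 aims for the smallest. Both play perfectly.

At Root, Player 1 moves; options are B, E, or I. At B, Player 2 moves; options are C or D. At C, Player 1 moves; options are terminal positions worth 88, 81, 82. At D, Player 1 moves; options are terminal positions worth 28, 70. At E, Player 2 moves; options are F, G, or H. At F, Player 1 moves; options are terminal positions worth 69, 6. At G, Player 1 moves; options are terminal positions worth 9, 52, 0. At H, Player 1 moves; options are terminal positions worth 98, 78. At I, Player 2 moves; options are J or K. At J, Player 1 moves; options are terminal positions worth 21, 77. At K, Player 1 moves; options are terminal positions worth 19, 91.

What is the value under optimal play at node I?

J: max(21, 77) = 77
K: max(19, 91) = 91
I: min(77, 91) = 77

77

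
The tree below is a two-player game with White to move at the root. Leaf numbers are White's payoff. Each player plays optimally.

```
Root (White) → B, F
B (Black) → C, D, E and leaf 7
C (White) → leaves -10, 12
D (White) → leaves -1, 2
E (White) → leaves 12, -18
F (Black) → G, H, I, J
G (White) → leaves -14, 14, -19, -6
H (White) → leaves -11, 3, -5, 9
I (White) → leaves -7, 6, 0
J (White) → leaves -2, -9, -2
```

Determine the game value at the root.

2

C (White): max(-10, 12) = 12
D (White): max(-1, 2) = 2
E (White): max(12, -18) = 12
B (Black): min(12, 2, 12, 7) = 2
G (White): max(-14, 14, -19, -6) = 14
H (White): max(-11, 3, -5, 9) = 9
I (White): max(-7, 6, 0) = 6
J (White): max(-2, -9, -2) = -2
F (Black): min(14, 9, 6, -2) = -2
Root (White): max(2, -2) = 2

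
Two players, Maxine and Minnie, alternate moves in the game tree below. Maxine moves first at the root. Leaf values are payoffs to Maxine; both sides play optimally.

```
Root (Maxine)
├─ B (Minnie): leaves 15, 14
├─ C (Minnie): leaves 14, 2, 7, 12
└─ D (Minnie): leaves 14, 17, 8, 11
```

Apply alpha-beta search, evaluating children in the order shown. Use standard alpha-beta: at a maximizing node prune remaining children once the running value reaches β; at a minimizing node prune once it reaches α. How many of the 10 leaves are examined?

B [α=-∞,β=+∞]: v=14
C [α=14,β=+∞]: v=14 after child 1 ≤ α → α-cutoff, skip 3
D [α=14,β=+∞]: v=14 after child 1 ≤ α → α-cutoff, skip 3
Root [α=-∞,β=+∞]: v=14
Leaves evaluated: 4 of 10.

4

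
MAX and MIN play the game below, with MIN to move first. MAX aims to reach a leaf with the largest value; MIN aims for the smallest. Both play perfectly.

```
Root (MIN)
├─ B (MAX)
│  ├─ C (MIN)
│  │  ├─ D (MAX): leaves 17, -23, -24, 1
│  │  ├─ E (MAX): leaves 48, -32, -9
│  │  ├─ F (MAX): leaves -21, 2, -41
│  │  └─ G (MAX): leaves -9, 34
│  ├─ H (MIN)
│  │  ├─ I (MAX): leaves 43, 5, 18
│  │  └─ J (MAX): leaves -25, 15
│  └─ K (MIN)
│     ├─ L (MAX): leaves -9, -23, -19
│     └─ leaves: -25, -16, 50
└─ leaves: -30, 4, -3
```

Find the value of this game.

D (MAX): max(17, -23, -24, 1) = 17
E (MAX): max(48, -32, -9) = 48
F (MAX): max(-21, 2, -41) = 2
G (MAX): max(-9, 34) = 34
C (MIN): min(17, 48, 2, 34) = 2
I (MAX): max(43, 5, 18) = 43
J (MAX): max(-25, 15) = 15
H (MIN): min(43, 15) = 15
L (MAX): max(-9, -23, -19) = -9
K (MIN): min(-9, -25, -16, 50) = -25
B (MAX): max(2, 15, -25) = 15
Root (MIN): min(15, -30, 4, -3) = -30

-30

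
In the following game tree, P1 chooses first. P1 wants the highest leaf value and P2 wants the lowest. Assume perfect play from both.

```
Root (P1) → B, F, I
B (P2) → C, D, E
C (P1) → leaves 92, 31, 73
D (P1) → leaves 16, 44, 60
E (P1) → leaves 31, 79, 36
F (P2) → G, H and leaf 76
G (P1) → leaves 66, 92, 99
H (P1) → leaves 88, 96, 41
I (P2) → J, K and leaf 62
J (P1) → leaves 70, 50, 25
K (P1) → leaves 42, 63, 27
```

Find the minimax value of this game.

76

C (P1): max(92, 31, 73) = 92
D (P1): max(16, 44, 60) = 60
E (P1): max(31, 79, 36) = 79
B (P2): min(92, 60, 79) = 60
G (P1): max(66, 92, 99) = 99
H (P1): max(88, 96, 41) = 96
F (P2): min(99, 96, 76) = 76
J (P1): max(70, 50, 25) = 70
K (P1): max(42, 63, 27) = 63
I (P2): min(70, 63, 62) = 62
Root (P1): max(60, 76, 62) = 76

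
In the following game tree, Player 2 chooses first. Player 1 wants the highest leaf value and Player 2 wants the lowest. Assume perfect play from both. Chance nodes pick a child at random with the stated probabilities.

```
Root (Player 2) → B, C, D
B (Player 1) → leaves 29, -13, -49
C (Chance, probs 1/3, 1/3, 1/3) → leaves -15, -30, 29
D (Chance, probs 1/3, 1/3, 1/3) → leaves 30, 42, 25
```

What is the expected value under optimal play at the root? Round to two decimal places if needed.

-5.33

B (Player 1): max(29, -13, -49) = 29
C (Chance): 1/3·-15 + 1/3·-30 + 1/3·29 = -5.33
D (Chance): 1/3·30 + 1/3·42 + 1/3·25 = 32.33
Root (Player 2): min(29, -5.33, 32.33) = -5.33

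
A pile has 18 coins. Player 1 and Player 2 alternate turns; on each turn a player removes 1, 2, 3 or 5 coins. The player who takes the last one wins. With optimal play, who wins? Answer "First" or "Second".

Mark each pile size as W (mover wins) or L (mover loses):
i:   0  1  2  3  4  5  6  7  8  9 10 11 12 13 14 15 16 17 18
     L  W  W  W  L  W  W  W  L  W  W  W  L  W  W  W  L  W  W
Position 18 is W, so the first player wins.

First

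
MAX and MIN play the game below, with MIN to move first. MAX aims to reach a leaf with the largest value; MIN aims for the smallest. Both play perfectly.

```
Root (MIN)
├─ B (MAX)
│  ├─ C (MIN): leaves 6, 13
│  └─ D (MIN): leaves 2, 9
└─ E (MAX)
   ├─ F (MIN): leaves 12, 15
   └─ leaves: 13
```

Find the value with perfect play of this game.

C (MIN): min(6, 13) = 6
D (MIN): min(2, 9) = 2
B (MAX): max(6, 2) = 6
F (MIN): min(12, 15) = 12
E (MAX): max(12, 13) = 13
Root (MIN): min(6, 13) = 6

6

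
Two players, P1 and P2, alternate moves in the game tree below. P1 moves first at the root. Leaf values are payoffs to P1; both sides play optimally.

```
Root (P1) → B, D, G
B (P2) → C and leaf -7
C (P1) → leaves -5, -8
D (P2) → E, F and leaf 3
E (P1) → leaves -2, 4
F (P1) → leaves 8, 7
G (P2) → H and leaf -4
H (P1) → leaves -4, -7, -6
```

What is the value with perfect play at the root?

3

C (P1): max(-5, -8) = -5
B (P2): min(-5, -7) = -7
E (P1): max(-2, 4) = 4
F (P1): max(8, 7) = 8
D (P2): min(4, 8, 3) = 3
H (P1): max(-4, -7, -6) = -4
G (P2): min(-4, -4) = -4
Root (P1): max(-7, 3, -4) = 3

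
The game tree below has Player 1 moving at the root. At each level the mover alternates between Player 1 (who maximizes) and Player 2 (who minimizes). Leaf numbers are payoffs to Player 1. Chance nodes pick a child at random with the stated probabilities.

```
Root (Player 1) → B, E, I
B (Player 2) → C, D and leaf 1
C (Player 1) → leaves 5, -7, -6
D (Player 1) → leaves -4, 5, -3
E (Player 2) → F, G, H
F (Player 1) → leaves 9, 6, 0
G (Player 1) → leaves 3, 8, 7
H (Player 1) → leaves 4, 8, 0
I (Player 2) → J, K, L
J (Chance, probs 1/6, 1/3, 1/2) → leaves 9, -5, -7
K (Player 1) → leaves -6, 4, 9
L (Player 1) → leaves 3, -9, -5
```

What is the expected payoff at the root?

8

C (Player 1): max(5, -7, -6) = 5
D (Player 1): max(-4, 5, -3) = 5
B (Player 2): min(5, 5, 1) = 1
F (Player 1): max(9, 6, 0) = 9
G (Player 1): max(3, 8, 7) = 8
H (Player 1): max(4, 8, 0) = 8
E (Player 2): min(9, 8, 8) = 8
J (Chance): 1/6·9 + 1/3·-5 + 1/2·-7 = -3.67
K (Player 1): max(-6, 4, 9) = 9
L (Player 1): max(3, -9, -5) = 3
I (Player 2): min(-3.67, 9, 3) = -3.67
Root (Player 1): max(1, 8, -3.67) = 8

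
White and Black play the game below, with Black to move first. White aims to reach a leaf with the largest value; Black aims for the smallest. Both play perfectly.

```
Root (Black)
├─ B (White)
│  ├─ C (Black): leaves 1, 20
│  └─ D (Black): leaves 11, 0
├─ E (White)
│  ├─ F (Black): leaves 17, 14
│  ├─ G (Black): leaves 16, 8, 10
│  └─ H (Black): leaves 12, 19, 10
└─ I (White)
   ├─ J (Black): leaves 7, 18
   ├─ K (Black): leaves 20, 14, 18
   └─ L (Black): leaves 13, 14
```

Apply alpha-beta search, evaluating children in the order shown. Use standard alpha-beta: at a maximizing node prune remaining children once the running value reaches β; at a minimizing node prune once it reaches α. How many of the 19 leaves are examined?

C [α=-∞,β=+∞]: v=1
D [α=1,β=+∞]: v=0
B [α=-∞,β=+∞]: v=1
F [α=-∞,β=1]: v=14
E [α=-∞,β=1]: v=14 after child 1 ≥ β → β-cutoff, skip 2
J [α=-∞,β=1]: v=7
I [α=-∞,β=1]: v=7 after child 1 ≥ β → β-cutoff, skip 2
Root [α=-∞,β=+∞]: v=1
Leaves evaluated: 8 of 19.

8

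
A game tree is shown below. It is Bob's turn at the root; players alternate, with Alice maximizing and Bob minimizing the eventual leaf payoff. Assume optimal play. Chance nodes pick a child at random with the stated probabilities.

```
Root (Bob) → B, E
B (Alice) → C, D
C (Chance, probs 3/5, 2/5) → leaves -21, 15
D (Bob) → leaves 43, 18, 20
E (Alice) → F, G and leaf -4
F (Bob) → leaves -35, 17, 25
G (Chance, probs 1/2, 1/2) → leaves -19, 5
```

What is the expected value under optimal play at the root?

-4

C (Chance): 3/5·-21 + 2/5·15 = -6.6
D (Bob): min(43, 18, 20) = 18
B (Alice): max(-6.6, 18) = 18
F (Bob): min(-35, 17, 25) = -35
G (Chance): 1/2·-19 + 1/2·5 = -7
E (Alice): max(-35, -7, -4) = -4
Root (Bob): min(18, -4) = -4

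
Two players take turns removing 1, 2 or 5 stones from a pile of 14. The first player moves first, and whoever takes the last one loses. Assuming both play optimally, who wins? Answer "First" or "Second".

i:   0  1  2  3  4  5  6  7  8  9 10 11 12 13 14
     W  L  W  W  L  W  W  L  W  W  L  W  W  L  W
Position 14 is W, so the first player wins.

First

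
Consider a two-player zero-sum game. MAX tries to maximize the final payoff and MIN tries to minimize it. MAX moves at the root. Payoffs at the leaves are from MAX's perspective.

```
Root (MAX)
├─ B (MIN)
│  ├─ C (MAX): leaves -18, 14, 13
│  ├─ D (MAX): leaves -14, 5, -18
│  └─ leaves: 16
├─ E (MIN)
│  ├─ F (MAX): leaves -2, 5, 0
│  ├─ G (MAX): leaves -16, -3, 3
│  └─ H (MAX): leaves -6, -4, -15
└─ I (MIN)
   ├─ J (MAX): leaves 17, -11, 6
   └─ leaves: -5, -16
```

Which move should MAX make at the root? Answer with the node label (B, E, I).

B

C (MAX): max(-18, 14, 13) = 14
D (MAX): max(-14, 5, -18) = 5
B (MIN): min(14, 5, 16) = 5
F (MAX): max(-2, 5, 0) = 5
G (MAX): max(-16, -3, 3) = 3
H (MAX): max(-6, -4, -15) = -4
E (MIN): min(5, 3, -4) = -4
J (MAX): max(17, -11, 6) = 17
I (MIN): min(17, -5, -16) = -16
Root (MAX): max(5, -4, -16) = 5
MAX picks the child with the highest value: B (value 5).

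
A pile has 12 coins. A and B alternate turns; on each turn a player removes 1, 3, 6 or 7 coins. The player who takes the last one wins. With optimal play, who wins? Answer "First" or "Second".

Second

Mark each pile size as W (mover wins) or L (mover loses):
i:   0  1  2  3  4  5  6  7  8  9 10 11 12
     L  W  L  W  L  W  W  W  W  W  W  W  L
Position 12 is L, so the second player wins.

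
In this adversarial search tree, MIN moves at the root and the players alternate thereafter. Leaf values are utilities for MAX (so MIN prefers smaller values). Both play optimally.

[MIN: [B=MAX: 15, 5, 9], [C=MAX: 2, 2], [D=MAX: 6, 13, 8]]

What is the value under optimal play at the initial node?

2

B (MAX): max(15, 5, 9) = 15
C (MAX): max(2, 2) = 2
D (MAX): max(6, 13, 8) = 13
Root (MIN): min(15, 2, 13) = 2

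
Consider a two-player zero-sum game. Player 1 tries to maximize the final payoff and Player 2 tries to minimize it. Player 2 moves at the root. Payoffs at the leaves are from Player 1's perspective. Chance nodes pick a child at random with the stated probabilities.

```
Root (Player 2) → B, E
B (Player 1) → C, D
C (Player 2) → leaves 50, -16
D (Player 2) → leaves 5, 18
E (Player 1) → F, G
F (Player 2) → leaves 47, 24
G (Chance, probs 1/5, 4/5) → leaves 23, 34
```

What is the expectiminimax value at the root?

C (Player 2): min(50, -16) = -16
D (Player 2): min(5, 18) = 5
B (Player 1): max(-16, 5) = 5
F (Player 2): min(47, 24) = 24
G (Chance): 1/5·23 + 4/5·34 = 31.8
E (Player 1): max(24, 31.8) = 31.8
Root (Player 2): min(5, 31.8) = 5

5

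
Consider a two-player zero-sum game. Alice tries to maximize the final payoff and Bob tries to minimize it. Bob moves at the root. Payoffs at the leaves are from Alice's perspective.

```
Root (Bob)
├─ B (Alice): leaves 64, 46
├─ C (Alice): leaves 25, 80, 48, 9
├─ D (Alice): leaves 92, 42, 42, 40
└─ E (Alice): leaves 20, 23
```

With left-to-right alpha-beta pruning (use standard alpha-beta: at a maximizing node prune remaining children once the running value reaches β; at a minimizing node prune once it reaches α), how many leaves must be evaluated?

7

B [α=-∞,β=+∞]: v=64
C [α=-∞,β=64]: v=80 after child 2 ≥ β → β-cutoff, skip 2
D [α=-∞,β=64]: v=92 after child 1 ≥ β → β-cutoff, skip 3
E [α=-∞,β=64]: v=23
Root [α=-∞,β=+∞]: v=23
Leaves evaluated: 7 of 12.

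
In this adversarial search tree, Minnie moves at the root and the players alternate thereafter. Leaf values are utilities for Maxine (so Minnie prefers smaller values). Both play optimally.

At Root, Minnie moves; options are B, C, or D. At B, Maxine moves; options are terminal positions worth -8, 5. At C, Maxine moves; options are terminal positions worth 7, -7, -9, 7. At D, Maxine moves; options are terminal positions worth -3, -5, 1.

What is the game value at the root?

B (Maxine): max(-8, 5) = 5
C (Maxine): max(7, -7, -9, 7) = 7
D (Maxine): max(-3, -5, 1) = 1
Root (Minnie): min(5, 7, 1) = 1

1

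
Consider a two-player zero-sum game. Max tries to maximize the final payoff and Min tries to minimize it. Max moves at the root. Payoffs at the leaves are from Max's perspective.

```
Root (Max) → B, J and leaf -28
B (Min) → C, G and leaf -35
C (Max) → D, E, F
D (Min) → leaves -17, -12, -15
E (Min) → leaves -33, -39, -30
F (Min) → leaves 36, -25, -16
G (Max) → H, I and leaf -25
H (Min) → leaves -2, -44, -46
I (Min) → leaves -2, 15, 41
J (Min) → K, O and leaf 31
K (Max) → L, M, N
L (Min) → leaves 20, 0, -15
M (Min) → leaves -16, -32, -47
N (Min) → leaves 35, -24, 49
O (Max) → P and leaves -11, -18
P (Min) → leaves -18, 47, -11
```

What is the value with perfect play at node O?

-11

P: min(-18, 47, -11) = -18
O: max(-18, -11, -18) = -11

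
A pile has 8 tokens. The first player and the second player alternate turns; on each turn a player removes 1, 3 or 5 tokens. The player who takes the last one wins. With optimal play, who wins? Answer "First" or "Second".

Second

Mark each pile size as W (mover wins) or L (mover loses):
i:   0  1  2  3  4  5  6  7  8
     L  W  L  W  L  W  L  W  L
Position 8 is L, so the second player wins.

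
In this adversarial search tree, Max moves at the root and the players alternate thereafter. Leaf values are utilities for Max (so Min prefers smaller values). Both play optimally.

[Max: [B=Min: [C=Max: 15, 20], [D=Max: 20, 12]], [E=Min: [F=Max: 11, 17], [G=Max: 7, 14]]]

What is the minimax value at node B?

C: max(15, 20) = 20
D: max(20, 12) = 20
B: min(20, 20) = 20

20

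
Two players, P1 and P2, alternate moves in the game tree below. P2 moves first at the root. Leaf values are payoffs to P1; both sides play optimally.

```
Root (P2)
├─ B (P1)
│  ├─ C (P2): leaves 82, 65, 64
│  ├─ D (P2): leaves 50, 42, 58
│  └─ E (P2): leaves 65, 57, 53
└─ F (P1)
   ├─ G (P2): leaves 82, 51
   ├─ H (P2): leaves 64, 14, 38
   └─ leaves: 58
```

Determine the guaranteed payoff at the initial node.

58

C (P2): min(82, 65, 64) = 64
D (P2): min(50, 42, 58) = 42
E (P2): min(65, 57, 53) = 53
B (P1): max(64, 42, 53) = 64
G (P2): min(82, 51) = 51
H (P2): min(64, 14, 38) = 14
F (P1): max(51, 14, 58) = 58
Root (P2): min(64, 58) = 58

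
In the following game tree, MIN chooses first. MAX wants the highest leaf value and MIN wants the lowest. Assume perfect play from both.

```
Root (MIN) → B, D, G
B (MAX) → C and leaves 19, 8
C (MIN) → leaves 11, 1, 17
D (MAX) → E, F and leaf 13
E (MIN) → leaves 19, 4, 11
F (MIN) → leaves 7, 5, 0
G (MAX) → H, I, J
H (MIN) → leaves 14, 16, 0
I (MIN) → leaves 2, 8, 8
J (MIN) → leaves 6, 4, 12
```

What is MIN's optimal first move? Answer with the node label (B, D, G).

G

C (MIN): min(11, 1, 17) = 1
B (MAX): max(1, 19, 8) = 19
E (MIN): min(19, 4, 11) = 4
F (MIN): min(7, 5, 0) = 0
D (MAX): max(4, 0, 13) = 13
H (MIN): min(14, 16, 0) = 0
I (MIN): min(2, 8, 8) = 2
J (MIN): min(6, 4, 12) = 4
G (MAX): max(0, 2, 4) = 4
Root (MIN): min(19, 13, 4) = 4
MIN picks the child with the lowest value: G (value 4).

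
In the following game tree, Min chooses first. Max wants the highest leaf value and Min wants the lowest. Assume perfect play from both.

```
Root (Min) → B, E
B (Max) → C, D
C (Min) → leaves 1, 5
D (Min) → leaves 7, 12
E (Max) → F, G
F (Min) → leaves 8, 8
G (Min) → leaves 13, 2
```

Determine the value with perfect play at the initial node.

C (Min): min(1, 5) = 1
D (Min): min(7, 12) = 7
B (Max): max(1, 7) = 7
F (Min): min(8, 8) = 8
G (Min): min(13, 2) = 2
E (Max): max(8, 2) = 8
Root (Min): min(7, 8) = 7

7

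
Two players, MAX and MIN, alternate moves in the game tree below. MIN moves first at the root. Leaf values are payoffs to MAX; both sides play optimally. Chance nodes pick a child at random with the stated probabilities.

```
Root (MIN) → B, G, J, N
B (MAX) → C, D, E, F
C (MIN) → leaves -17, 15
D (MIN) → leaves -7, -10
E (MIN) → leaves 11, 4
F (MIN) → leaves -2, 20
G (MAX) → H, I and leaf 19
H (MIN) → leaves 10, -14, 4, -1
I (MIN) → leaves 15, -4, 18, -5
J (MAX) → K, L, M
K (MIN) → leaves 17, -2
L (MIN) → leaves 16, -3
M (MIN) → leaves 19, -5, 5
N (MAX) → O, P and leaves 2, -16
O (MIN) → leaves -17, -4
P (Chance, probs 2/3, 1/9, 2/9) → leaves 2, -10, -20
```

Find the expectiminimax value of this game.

C (MIN): min(-17, 15) = -17
D (MIN): min(-7, -10) = -10
E (MIN): min(11, 4) = 4
F (MIN): min(-2, 20) = -2
B (MAX): max(-17, -10, 4, -2) = 4
H (MIN): min(10, -14, 4, -1) = -14
I (MIN): min(15, -4, 18, -5) = -5
G (MAX): max(-14, -5, 19) = 19
K (MIN): min(17, -2) = -2
L (MIN): min(16, -3) = -3
M (MIN): min(19, -5, 5) = -5
J (MAX): max(-2, -3, -5) = -2
O (MIN): min(-17, -4) = -17
P (Chance): 2/3·2 + 1/9·-10 + 2/9·-20 = -4.22
N (MAX): max(-17, -4.22, 2, -16) = 2
Root (MIN): min(4, 19, -2, 2) = -2

-2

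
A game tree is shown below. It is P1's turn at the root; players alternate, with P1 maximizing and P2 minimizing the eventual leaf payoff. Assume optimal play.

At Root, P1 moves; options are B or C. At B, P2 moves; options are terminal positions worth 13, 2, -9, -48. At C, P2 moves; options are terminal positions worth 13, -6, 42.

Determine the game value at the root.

-6

B (P2): min(13, 2, -9, -48) = -48
C (P2): min(13, -6, 42) = -6
Root (P1): max(-48, -6) = -6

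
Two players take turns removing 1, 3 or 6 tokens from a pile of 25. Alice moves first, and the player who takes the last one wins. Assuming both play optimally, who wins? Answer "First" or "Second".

Mark each pile size as W (mover wins) or L (mover loses):
i:   0  1  2  3  4  5  6  7  8  9 10 11 12 13 14 15 16 17 18 19 20 21 22 23 24 25
     L  W  L  W  L  W  W  W  W  L  W  L  W  L  W  W  W  W  L  W  L  W  L  W  W  W
Position 25 is W, so the first player wins.

First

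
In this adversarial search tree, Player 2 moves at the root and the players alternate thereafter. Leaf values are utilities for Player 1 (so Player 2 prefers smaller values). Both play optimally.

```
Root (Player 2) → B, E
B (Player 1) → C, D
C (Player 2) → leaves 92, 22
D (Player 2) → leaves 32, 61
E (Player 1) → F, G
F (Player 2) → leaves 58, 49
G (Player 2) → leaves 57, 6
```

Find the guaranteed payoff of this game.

C (Player 2): min(92, 22) = 22
D (Player 2): min(32, 61) = 32
B (Player 1): max(22, 32) = 32
F (Player 2): min(58, 49) = 49
G (Player 2): min(57, 6) = 6
E (Player 1): max(49, 6) = 49
Root (Player 2): min(32, 49) = 32

32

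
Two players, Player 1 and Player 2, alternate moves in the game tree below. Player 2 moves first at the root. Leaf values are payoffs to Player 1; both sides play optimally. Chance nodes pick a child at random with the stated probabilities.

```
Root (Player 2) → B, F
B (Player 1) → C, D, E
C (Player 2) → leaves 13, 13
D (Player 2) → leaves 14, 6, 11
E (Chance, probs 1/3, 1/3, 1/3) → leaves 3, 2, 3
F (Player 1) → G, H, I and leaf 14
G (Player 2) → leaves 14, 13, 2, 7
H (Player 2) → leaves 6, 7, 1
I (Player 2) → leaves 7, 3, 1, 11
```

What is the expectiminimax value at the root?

13

C (Player 2): min(13, 13) = 13
D (Player 2): min(14, 6, 11) = 6
E (Chance): 1/3·3 + 1/3·2 + 1/3·3 = 2.67
B (Player 1): max(13, 6, 2.67) = 13
G (Player 2): min(14, 13, 2, 7) = 2
H (Player 2): min(6, 7, 1) = 1
I (Player 2): min(7, 3, 1, 11) = 1
F (Player 1): max(2, 1, 1, 14) = 14
Root (Player 2): min(13, 14) = 13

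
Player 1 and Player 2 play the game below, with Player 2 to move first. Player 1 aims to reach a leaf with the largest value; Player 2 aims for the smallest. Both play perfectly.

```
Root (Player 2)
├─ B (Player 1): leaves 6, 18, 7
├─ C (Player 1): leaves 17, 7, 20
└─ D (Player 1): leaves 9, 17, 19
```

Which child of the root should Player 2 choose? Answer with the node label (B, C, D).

B (Player 1): max(6, 18, 7) = 18
C (Player 1): max(17, 7, 20) = 20
D (Player 1): max(9, 17, 19) = 19
Root (Player 2): min(18, 20, 19) = 18
Player 2 picks the child with the lowest value: B (value 18).

B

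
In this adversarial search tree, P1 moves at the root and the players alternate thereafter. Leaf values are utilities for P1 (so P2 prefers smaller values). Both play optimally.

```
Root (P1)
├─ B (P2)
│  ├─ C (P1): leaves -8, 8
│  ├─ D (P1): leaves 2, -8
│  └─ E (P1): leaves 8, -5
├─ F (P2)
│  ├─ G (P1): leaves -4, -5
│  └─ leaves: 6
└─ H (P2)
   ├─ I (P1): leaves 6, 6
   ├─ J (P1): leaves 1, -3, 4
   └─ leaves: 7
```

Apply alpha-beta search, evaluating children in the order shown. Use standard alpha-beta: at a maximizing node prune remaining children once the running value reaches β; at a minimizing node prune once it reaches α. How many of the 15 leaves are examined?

13

C [α=-∞,β=+∞]: v=8
D [α=-∞,β=8]: v=2
E [α=-∞,β=2]: v=8 after child 1 ≥ β → β-cutoff, skip 1
B [α=-∞,β=+∞]: v=2
G [α=2,β=+∞]: v=-4
F [α=2,β=+∞]: v=-4 after child 1 ≤ α → α-cutoff, skip 1
I [α=2,β=+∞]: v=6
J [α=2,β=6]: v=4
H [α=2,β=+∞]: v=4
Root [α=-∞,β=+∞]: v=4
Leaves evaluated: 13 of 15.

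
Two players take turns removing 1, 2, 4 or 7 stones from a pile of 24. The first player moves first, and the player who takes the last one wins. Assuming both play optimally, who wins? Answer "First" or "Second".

Compute winning (W) and losing (L) positions by backward induction:
i:   0  1  2  3  4  5  6  7  8  9 10 11 12 13 14 15 16 17 18 19 20 21 22 23 24
     L  W  W  L  W  W  L  W  W  L  W  W  L  W  W  L  W  W  L  W  W  L  W  W  L
Position 24 is L, so the second player wins.

Second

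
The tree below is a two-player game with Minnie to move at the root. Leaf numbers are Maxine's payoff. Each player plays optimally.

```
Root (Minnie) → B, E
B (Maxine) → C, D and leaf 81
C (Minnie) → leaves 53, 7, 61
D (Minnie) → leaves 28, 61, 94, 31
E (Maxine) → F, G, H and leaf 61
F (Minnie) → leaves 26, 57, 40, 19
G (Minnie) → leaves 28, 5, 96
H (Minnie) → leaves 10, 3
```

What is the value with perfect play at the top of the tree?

C (Minnie): min(53, 7, 61) = 7
D (Minnie): min(28, 61, 94, 31) = 28
B (Maxine): max(7, 28, 81) = 81
F (Minnie): min(26, 57, 40, 19) = 19
G (Minnie): min(28, 5, 96) = 5
H (Minnie): min(10, 3) = 3
E (Maxine): max(19, 5, 3, 61) = 61
Root (Minnie): min(81, 61) = 61

61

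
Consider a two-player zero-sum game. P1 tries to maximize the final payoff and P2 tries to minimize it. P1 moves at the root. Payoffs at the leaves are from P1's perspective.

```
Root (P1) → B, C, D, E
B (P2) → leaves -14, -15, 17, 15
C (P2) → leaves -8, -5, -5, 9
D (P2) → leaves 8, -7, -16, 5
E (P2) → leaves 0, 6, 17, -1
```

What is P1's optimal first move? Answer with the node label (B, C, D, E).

B (P2): min(-14, -15, 17, 15) = -15
C (P2): min(-8, -5, -5, 9) = -8
D (P2): min(8, -7, -16, 5) = -16
E (P2): min(0, 6, 17, -1) = -1
Root (P1): max(-15, -8, -16, -1) = -1
P1 picks the child with the highest value: E (value -1).

E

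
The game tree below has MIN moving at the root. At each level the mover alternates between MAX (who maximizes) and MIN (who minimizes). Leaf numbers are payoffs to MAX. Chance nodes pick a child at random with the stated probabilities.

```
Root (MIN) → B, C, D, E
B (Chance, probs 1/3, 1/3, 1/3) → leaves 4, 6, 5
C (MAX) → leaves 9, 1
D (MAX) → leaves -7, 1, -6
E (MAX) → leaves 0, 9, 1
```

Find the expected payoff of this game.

1

B (Chance): 1/3·4 + 1/3·6 + 1/3·5 = 5
C (MAX): max(9, 1) = 9
D (MAX): max(-7, 1, -6) = 1
E (MAX): max(0, 9, 1) = 9
Root (MIN): min(5, 9, 1, 9) = 1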